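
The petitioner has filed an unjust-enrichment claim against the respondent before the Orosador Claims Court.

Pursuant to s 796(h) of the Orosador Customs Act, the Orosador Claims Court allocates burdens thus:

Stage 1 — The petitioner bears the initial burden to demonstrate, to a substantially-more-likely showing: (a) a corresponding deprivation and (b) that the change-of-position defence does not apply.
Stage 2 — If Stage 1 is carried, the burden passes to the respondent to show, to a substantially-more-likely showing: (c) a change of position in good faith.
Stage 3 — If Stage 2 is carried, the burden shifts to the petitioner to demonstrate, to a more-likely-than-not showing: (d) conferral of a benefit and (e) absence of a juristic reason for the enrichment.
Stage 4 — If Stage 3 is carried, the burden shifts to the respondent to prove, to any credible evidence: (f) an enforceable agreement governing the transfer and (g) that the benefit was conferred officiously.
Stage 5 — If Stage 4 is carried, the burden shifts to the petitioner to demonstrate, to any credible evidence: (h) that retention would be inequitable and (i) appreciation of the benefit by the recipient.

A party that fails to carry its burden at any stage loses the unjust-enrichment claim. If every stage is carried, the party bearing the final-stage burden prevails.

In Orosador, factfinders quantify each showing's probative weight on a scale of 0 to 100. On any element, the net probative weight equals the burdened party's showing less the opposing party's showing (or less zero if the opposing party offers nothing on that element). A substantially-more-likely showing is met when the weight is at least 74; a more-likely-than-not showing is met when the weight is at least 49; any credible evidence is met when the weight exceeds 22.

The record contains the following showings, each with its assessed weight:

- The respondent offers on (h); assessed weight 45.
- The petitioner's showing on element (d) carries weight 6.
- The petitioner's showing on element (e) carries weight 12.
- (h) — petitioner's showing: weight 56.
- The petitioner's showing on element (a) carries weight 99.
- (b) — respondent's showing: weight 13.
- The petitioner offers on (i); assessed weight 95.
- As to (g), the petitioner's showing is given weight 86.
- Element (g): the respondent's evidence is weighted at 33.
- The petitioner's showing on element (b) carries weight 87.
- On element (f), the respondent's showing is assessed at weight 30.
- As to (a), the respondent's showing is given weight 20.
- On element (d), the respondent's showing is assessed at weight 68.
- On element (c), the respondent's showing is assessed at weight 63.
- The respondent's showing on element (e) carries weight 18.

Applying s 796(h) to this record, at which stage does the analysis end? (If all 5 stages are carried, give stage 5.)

stage 2

At Stage 1 the petitioner must meet a substantially-more-likely showing (weight is at least 74): on (a) the weight is 99 less the opposing 20 gives net 79, ≥ 74, so (a) meets the standard; on (b) the weight is 87 less the opposing 13 gives net 74, which does reach 74, so (b) meets the standard.
  The petitioner carries Stage 1; the respondent now bears the burden.
At Stage 2 the respondent must meet a substantially-more-likely showing (weight is at least 74): on (c) the weight is 63, < 74, so (c) does not meet the standard.
  Stage 2 not carried; the respondent fails its burden.
The petitioner prevails.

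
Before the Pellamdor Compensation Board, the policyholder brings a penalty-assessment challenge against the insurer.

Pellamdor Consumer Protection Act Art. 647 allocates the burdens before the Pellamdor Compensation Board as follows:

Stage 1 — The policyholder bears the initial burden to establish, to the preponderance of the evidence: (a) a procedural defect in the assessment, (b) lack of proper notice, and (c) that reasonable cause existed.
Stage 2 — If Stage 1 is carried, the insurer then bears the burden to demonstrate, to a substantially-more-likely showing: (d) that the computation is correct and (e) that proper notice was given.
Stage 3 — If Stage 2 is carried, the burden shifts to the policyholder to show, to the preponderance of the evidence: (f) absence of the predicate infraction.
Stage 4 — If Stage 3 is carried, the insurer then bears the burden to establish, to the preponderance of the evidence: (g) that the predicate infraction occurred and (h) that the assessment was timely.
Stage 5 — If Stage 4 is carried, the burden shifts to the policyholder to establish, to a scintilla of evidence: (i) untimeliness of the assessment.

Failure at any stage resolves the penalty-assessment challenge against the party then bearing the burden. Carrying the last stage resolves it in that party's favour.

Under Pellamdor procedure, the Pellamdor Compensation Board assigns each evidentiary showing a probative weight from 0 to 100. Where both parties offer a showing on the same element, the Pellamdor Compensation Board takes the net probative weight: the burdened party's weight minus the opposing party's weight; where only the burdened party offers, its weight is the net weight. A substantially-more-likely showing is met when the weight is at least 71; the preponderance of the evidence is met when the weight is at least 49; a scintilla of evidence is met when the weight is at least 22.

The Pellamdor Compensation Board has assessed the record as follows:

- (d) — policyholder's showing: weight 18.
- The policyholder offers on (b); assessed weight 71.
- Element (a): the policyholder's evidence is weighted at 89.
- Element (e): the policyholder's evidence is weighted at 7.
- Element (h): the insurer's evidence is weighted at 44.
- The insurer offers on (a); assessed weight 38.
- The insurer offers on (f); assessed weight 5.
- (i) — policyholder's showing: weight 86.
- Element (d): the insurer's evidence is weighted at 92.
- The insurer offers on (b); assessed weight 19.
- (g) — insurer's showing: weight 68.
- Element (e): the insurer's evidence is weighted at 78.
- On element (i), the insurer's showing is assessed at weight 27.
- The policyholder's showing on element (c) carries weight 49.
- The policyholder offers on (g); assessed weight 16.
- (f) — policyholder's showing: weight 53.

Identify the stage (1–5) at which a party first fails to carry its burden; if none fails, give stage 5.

At Stage 1 the policyholder must meet the preponderance of the evidence (weight is at least 49): on (a) the weight is 89 less the opposing 38 gives net 51, which does reach 49, so (a) meets the standard; on (b) the weight is 71 less the opposing 19 gives net 52, ≥ 49, so (b) meets the standard; on (c) the weight is 49, ≥ 49, so (c) meets the standard.
  The policyholder carries Stage 1; the insurer now bears the burden.
At Stage 2 the insurer must meet a substantially-more-likely showing (weight is at least 71): on (d) the weight is 92 less the opposing 18 gives net 74, which does reach 71, so (d) meets the standard; on (e) the weight is 78 less the opposing 7 gives net 71, ≥ 71, so (e) meets the standard.
  The insurer carries Stage 2; the policyholder now bears the burden.
At Stage 3 the policyholder must meet the preponderance of the evidence (weight is at least 49): on (f) the weight is 53 less the opposing 5 gives net 48, which does not reach 49, so (f) does not meet the standard.
  The policyholder does not carry Stage 3.
The insurer prevails.

stage 3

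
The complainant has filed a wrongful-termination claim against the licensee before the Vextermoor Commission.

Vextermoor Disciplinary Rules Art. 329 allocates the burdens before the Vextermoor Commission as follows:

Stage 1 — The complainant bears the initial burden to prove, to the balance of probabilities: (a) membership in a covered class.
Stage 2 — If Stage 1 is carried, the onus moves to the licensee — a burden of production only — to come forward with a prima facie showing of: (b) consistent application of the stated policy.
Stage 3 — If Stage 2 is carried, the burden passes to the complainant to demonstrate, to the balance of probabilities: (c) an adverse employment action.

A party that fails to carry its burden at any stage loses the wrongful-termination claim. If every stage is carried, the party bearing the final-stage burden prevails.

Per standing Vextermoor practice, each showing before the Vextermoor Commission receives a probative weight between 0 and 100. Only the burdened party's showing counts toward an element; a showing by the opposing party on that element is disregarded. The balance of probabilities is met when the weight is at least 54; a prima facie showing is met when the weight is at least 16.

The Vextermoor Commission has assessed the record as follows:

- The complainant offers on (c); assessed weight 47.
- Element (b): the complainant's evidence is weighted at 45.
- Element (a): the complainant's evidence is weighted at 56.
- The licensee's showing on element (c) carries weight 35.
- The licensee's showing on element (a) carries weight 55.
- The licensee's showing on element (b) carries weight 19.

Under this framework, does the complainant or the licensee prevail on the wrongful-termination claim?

licensee

Stage 1 — burden on complainant; standard: the balance of probabilities (weight is at least 54).
    (a): 56 (licensee's 55 disregarded) ≥ 54 [met]
  Stage 1 carried; the burden shifts to the licensee.
Stage 2 — burden on licensee; standard: a prima facie showing (weight is at least 16).
    (b): 19 (complainant's 45 disregarded) ≥ 16 [met]
  The licensee carries Stage 2; the complainant now bears the burden.
Stage 3 — burden on complainant; standard: the balance of probabilities (weight is at least 54).
    (c): 47 (licensee's 35 disregarded) < 54 [not met]
  The complainant does not carry Stage 3.
The licensee prevails.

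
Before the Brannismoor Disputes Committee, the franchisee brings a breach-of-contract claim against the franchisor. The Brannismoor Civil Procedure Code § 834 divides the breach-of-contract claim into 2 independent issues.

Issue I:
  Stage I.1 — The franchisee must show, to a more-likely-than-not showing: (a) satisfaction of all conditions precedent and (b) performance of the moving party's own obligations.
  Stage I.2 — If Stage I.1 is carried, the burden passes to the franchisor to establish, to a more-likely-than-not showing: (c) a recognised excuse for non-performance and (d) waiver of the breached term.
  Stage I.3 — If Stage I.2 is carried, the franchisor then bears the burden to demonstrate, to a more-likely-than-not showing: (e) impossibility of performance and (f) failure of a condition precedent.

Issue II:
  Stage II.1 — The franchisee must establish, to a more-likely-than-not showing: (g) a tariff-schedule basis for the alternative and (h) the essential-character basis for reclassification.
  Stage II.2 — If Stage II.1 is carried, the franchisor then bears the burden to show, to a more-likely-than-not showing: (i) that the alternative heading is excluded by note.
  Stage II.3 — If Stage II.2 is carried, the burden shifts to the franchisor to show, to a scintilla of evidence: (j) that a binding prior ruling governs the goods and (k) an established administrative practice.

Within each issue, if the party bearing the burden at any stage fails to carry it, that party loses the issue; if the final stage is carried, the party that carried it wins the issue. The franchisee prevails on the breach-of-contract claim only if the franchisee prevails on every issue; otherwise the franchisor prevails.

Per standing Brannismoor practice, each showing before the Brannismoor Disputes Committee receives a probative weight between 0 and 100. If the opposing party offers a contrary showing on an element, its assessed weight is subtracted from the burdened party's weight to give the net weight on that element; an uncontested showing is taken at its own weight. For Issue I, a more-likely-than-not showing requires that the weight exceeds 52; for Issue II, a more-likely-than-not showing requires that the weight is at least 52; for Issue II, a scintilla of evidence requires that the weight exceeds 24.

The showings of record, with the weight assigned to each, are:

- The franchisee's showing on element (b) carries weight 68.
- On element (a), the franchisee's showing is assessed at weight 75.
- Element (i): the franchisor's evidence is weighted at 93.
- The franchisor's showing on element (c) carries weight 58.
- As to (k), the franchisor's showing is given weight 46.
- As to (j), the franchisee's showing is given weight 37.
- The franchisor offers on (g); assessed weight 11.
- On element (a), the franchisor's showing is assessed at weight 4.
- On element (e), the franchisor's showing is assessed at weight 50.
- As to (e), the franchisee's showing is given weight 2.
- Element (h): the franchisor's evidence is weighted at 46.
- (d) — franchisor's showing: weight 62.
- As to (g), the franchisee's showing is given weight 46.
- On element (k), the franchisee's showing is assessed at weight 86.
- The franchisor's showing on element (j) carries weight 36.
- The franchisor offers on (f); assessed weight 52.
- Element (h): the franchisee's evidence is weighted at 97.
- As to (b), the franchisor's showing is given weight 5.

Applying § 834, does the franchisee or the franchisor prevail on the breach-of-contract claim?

franchisor

— Issue I —
Stage I.1 (franchisee, a more-likely-than-not showing, weight exceeds 52): (a) net 75−4=71 > 52 — meets; (b) net 68−5=63 > 52 — meets.
  Stage I.1 is satisfied; the onus moves to the franchisor.
Stage I.2 (franchisor, a more-likely-than-not showing, weight exceeds 52): (c) 58 > 52 — meets; (d) 62 > 52 — meets.
  Stage I.2 is satisfied; the franchisor continues to bear the burden.
Stage I.3 (franchisor, a more-likely-than-not showing, weight exceeds 52): (e) net 50−2=48 ≤ 52 — fails; (f) 52 ≤ 52 — fails.
  Not every element is met, so the franchisor fails to carry Stage I.3.
The franchisee prevails on this issue.
— Issue II —
Stage II.1 — burden on franchisee; standard: a more-likely-than-not showing (weight is at least 52).
    (g): 46 − 11 = 35 < 52 [not met]
    (h): 97 − 46 = 51 < 52 [not met]
  Stage II.1 not carried; the franchisee fails its burden.
The franchisor prevails on this issue.
Per-issue: Issue I → franchisee; Issue II → franchisor. The franchisee must prevail on every issue; overall, the franchisor prevails.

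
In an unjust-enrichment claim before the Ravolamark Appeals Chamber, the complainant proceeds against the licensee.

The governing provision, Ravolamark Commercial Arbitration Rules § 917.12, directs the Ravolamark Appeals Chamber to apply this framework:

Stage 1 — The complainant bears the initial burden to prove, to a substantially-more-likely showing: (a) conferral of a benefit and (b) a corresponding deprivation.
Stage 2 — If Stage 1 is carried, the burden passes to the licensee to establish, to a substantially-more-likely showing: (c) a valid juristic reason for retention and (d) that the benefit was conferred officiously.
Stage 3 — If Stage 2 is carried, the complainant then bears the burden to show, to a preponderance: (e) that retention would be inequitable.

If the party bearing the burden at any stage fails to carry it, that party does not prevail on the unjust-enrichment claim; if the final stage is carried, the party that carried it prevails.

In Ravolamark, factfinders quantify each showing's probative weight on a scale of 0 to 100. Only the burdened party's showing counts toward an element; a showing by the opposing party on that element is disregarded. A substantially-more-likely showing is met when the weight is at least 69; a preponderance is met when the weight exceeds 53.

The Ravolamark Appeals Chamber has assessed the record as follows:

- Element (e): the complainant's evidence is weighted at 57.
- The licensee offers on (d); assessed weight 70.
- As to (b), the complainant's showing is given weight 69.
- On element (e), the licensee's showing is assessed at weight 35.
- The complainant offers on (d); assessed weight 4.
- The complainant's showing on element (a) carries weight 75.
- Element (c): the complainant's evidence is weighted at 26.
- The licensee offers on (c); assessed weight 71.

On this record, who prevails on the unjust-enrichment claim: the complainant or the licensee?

complainant

Stage 1 (complainant, a substantially-more-likely showing, weight is at least 69): (a) 75 ≥ 69 — meets; (b) 69 ≥ 69 — meets.
  All elements met. The burden passes to the licensee.
Stage 2 (licensee, a substantially-more-likely showing, weight is at least 69): (c) 71 (complainant's 26 disregarded) ≥ 69 — meets; (d) 70 (complainant's 4 disregarded) ≥ 69 — meets.
  Stage 2 carried; the burden shifts to the complainant.
Stage 3 (complainant, a preponderance, weight exceeds 53): (e) 57 (licensee's 35 disregarded) > 53 — meets.
  The complainant carries the last stage.
With every stage satisfied, the complainant prevails.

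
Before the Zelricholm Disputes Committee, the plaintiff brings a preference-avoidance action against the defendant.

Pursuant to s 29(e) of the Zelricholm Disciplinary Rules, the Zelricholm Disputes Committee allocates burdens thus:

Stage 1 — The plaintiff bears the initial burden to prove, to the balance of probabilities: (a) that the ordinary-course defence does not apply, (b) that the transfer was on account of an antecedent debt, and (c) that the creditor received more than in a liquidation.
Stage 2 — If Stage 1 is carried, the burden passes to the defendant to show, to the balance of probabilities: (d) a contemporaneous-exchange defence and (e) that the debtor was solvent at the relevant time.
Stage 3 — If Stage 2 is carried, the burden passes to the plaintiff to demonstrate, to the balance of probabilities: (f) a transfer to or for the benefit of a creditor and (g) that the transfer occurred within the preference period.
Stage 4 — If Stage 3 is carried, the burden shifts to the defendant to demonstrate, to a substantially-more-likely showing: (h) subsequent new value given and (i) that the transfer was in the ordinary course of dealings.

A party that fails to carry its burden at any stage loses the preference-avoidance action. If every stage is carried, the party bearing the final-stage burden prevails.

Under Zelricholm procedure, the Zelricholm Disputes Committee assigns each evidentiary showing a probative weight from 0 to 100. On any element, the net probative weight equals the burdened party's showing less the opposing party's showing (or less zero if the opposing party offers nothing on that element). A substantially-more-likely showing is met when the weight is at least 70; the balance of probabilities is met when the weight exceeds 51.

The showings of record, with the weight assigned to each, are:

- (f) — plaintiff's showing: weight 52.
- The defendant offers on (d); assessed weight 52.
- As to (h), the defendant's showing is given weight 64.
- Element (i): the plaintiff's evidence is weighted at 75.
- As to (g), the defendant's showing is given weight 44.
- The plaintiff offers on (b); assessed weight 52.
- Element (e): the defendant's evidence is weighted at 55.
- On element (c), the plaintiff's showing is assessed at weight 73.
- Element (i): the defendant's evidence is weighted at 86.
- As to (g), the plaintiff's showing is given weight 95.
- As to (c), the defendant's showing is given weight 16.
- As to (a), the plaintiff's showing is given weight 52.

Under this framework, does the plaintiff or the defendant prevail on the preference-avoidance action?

At Stage 1 the plaintiff must meet the balance of probabilities (weight exceeds 51): on (a) the weight is 52, > 51, so (a) meets the standard; on (b) the weight is 52, > 51, so (b) meets the standard; on (c) the weight is 73 less the opposing 16 gives net 57, which does exceed 51, so (c) meets the standard.
  The plaintiff carries Stage 1; the defendant now bears the burden.
At Stage 2 the defendant must meet the balance of probabilities (weight exceeds 51): on (d) the weight is 52, > 51, so (d) meets the standard; on (e) the weight is 55, which does exceed 51, so (e) meets the standard.
  The defendant carries Stage 2; the plaintiff now bears the burden.
At Stage 3 the plaintiff must meet the balance of probabilities (weight exceeds 51): on (f) the weight is 52, > 51, so (f) meets the standard; on (g) the weight is 95 less the opposing 44 gives net 51, which does not exceed 51, so (g) does not meet the standard.
  The plaintiff does not carry Stage 3.
So the defendant prevails.

defendant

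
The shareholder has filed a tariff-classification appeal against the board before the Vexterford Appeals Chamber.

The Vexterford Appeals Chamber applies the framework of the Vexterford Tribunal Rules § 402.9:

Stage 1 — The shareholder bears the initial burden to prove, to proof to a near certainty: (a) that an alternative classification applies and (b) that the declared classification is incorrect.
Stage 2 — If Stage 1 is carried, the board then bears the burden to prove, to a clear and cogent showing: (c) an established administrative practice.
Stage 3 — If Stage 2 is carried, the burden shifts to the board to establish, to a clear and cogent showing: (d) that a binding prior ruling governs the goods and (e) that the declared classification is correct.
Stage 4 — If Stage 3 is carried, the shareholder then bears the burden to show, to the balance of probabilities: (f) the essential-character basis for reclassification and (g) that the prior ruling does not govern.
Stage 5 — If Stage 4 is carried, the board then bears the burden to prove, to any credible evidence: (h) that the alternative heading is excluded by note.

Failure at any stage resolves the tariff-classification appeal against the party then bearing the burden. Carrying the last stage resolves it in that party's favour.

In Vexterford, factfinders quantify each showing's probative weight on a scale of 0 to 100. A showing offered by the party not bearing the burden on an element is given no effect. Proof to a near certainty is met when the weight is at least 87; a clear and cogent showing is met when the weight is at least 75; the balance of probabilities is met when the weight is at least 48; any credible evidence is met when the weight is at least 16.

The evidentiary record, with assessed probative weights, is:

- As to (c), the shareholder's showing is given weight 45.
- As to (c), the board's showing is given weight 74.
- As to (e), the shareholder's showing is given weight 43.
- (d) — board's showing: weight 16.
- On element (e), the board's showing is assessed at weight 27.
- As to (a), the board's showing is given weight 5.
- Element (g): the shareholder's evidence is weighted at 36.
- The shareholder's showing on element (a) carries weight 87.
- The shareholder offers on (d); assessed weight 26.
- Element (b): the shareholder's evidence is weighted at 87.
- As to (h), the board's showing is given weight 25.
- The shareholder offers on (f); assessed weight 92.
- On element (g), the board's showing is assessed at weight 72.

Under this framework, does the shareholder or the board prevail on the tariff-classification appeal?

shareholder

At Stage 1 the shareholder must meet proof to a near certainty (weight is at least 87): on (a) the weight is 87 (the board's 5 is given no effect), which does reach 87, so (a) meets the standard; on (b) the weight is 87, ≥ 87, so (b) meets the standard.
  Stage 1 carried; the burden shifts to the board.
At Stage 2 the board must meet a clear and cogent showing (weight is at least 75): on (c) the weight is 74 (the shareholder's 45 is given no effect), which does not reach 75, so (c) does not meet the standard.
  Not every element is met, so the board fails to carry Stage 2.
The shareholder prevails.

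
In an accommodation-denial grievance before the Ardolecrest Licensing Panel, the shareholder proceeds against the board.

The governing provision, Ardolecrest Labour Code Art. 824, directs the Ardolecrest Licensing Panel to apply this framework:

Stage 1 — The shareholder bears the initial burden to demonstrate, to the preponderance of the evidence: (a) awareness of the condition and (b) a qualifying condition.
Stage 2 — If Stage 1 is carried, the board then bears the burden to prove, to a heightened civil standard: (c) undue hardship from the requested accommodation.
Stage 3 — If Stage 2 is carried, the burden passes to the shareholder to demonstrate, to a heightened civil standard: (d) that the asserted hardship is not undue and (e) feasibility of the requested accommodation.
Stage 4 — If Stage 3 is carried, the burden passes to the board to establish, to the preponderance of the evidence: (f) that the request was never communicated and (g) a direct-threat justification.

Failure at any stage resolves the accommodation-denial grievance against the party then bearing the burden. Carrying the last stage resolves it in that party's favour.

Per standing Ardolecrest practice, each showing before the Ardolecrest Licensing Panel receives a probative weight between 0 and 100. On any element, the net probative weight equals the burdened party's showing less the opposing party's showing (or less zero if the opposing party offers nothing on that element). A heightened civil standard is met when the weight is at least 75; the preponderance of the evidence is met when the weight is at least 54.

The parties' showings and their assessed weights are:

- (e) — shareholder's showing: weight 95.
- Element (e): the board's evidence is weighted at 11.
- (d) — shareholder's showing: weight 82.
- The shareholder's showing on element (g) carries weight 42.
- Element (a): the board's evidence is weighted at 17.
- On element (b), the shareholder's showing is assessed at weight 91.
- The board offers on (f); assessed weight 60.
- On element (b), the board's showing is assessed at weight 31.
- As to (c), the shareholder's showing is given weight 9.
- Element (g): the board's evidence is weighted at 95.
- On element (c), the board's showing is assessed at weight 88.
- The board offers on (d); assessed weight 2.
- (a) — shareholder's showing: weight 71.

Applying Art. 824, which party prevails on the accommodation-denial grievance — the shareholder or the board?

shareholder

Stage 1 — burden on shareholder; standard: the preponderance of the evidence (weight is at least 54).
    (a): 71 − 17 = 54 ≥ 54 [met]
    (b): 91 − 31 = 60 ≥ 54 [met]
  Stage 1 is satisfied; the onus moves to the board.
Stage 2 — burden on board; standard: a heightened civil standard (weight is at least 75).
    (c): 88 − 9 = 79 ≥ 75 [met]
  The board carries Stage 2; the shareholder now bears the burden.
Stage 3 — burden on shareholder; standard: a heightened civil standard (weight is at least 75).
    (d): 82 − 2 = 80 ≥ 75 [met]
    (e): 95 − 11 = 84 ≥ 75 [met]
  Stage 3 carried; the burden shifts to the board.
Stage 4 — burden on board; standard: the preponderance of the evidence (weight is at least 54).
    (f): 60 ≥ 54 [met]
    (g): 95 − 42 = 53 < 54 [not met]
  Stage 4 not carried; the board fails its burden.
The shareholder prevails.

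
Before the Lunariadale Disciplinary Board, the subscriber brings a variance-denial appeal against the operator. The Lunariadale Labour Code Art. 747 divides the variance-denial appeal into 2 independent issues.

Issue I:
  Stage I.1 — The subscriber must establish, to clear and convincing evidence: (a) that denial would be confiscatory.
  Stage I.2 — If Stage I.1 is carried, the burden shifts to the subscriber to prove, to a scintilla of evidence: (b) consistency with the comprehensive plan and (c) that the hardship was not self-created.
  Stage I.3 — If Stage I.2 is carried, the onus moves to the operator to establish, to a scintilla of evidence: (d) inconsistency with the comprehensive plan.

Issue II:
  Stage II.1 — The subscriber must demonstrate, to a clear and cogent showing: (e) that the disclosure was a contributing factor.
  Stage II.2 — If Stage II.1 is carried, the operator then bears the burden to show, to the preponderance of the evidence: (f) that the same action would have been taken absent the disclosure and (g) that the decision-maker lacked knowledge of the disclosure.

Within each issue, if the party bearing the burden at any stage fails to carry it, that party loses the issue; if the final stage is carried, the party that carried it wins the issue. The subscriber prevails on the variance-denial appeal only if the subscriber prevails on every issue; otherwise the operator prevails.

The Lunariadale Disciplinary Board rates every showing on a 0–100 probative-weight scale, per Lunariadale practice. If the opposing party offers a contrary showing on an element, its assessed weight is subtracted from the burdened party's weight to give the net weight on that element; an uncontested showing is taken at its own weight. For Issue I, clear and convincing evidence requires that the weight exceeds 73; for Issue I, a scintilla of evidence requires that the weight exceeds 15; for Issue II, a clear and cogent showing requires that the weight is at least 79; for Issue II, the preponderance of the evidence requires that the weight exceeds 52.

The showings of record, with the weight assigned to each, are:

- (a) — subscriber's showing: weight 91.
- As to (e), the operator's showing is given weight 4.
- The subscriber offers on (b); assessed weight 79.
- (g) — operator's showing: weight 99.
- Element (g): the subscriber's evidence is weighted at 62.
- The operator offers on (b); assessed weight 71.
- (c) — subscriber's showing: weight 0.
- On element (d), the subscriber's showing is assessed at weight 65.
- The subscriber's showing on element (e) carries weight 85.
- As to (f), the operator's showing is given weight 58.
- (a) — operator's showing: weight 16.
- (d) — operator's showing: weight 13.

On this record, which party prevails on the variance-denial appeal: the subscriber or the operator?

operator

— Issue I —
Stage I.1 (subscriber, clear and convincing evidence, weight exceeds 73): (a) net 91−16=75 > 73 — meets.
  Stage I.1 is satisfied; the subscriber continues to bear the burden.
Stage I.2 (subscriber, a scintilla of evidence, weight exceeds 15): (b) net 79−71=8 ≤ 15 — fails; (c) 0 ≤ 15 — fails.
  Stage I.2 not carried; the subscriber fails its burden.
So the operator prevails on this issue.
— Issue II —
Stage II.1 (subscriber, a clear and cogent showing, weight is at least 79): (e) net 85−4=81 ≥ 79 — meets.
  Stage II.1 is satisfied; the onus moves to the operator.
Stage II.2 (operator, the preponderance of the evidence, weight exceeds 52): (f) 58 > 52 — meets; (g) net 99−62=37 ≤ 52 — fails.
  Stage II.2 not carried; the operator fails its burden.
So the subscriber prevails on this issue.
Per-issue: Issue I → operator; Issue II → subscriber. The subscriber must prevail on every issue; overall, the operator prevails.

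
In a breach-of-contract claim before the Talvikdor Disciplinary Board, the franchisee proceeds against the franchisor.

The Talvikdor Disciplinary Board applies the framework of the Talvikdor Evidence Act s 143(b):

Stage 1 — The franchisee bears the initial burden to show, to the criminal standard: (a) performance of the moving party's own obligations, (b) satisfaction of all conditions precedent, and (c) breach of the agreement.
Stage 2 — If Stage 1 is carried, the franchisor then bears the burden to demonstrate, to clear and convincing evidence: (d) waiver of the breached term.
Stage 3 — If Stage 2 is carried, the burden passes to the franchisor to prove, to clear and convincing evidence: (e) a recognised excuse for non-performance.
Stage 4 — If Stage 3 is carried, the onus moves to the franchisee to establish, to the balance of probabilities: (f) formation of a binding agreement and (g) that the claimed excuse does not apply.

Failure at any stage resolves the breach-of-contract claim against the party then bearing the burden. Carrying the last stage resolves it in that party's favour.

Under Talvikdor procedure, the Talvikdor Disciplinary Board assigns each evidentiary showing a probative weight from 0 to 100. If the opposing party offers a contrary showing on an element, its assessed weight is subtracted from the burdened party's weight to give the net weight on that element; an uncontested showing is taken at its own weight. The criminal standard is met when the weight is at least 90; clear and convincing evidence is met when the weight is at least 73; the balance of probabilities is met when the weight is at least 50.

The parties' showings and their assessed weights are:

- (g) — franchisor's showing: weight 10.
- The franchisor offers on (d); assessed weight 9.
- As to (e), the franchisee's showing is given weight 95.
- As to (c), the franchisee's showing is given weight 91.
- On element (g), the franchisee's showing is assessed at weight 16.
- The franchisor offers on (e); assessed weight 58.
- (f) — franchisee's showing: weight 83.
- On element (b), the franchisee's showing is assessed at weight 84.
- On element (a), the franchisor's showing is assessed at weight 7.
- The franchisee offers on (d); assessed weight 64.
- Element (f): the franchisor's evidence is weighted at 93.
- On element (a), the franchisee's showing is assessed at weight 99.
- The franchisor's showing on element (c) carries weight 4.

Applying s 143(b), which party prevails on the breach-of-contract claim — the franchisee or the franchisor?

At Stage 1 the franchisee must meet the criminal standard (weight is at least 90): on (a) the weight is 99 less the opposing 7 gives net 92, which does reach 90, so (a) meets the standard; on (b) the weight is 84, which does not reach 90, so (b) does not meet the standard; on (c) the weight is 91 less the opposing 4 gives net 87, which does not reach 90, so (c) does not meet the standard.
  Stage 1 not carried; the franchisee fails its burden.
The analysis ends at Stage 1; the franchisor prevails.

franchisor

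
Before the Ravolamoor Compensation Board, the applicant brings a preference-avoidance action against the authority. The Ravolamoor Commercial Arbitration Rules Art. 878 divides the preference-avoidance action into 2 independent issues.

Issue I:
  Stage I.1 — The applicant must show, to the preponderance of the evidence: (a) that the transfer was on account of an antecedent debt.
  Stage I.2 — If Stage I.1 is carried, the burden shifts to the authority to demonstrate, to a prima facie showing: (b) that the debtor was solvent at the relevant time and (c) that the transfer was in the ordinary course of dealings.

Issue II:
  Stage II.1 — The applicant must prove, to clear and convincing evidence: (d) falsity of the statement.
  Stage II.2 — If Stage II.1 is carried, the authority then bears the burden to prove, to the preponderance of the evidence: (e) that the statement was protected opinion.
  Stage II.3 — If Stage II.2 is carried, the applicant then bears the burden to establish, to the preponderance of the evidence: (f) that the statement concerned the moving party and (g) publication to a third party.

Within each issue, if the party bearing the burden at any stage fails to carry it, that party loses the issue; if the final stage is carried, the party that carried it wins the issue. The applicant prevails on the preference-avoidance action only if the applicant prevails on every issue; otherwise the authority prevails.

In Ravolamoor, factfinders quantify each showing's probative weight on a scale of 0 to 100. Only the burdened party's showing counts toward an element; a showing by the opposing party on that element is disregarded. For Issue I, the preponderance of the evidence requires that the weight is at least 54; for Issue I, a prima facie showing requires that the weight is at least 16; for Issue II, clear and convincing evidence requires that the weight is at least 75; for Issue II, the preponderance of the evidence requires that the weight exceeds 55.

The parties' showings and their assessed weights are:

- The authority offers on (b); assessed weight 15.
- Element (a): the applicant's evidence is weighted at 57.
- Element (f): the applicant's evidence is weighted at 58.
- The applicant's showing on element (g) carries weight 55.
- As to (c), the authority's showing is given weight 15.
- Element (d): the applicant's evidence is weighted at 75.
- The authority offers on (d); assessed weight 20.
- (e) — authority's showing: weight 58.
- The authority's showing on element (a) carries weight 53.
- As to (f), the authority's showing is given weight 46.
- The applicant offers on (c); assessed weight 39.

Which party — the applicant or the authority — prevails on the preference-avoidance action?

— Issue I —
At Stage I.1 the applicant must meet the preponderance of the evidence (weight is at least 54): on (a) the weight is 57 (the authority's 53 is given no effect), ≥ 54, so (a) meets the standard.
  All elements met. The burden passes to the authority.
At Stage I.2 the authority must meet a prima facie showing (weight is at least 16): on (b) the weight is 15, which does not reach 16, so (b) does not meet the standard; on (c) the weight is 15 (the applicant's 39 is given no effect), which does not reach 16, so (c) does not meet the standard.
  Stage I.2 not carried; the authority fails its burden.
So the applicant prevails on this issue.
— Issue II —
At Stage II.1 the applicant must meet clear and convincing evidence (weight is at least 75): on (d) the weight is 75 (the authority's 20 is given no effect), which does reach 75, so (d) meets the standard.
  All elements met. The burden passes to the authority.
At Stage II.2 the authority must meet the preponderance of the evidence (weight exceeds 55): on (e) the weight is 58, which does exceed 55, so (e) meets the standard.
  Stage II.2 carried; the burden shifts to the applicant.
At Stage II.3 the applicant must meet the preponderance of the evidence (weight exceeds 55): on (f) the weight is 58 (the authority's 46 is given no effect), > 55, so (f) meets the standard; on (g) the weight is 55, which does not exceed 55, so (g) does not meet the standard.
  Not every element is met, so the applicant fails to carry Stage II.3.
So the authority prevails on this issue.
Per-issue: Issue I → applicant; Issue II → authority. The applicant must prevail on every issue; overall, the authority prevails.

authority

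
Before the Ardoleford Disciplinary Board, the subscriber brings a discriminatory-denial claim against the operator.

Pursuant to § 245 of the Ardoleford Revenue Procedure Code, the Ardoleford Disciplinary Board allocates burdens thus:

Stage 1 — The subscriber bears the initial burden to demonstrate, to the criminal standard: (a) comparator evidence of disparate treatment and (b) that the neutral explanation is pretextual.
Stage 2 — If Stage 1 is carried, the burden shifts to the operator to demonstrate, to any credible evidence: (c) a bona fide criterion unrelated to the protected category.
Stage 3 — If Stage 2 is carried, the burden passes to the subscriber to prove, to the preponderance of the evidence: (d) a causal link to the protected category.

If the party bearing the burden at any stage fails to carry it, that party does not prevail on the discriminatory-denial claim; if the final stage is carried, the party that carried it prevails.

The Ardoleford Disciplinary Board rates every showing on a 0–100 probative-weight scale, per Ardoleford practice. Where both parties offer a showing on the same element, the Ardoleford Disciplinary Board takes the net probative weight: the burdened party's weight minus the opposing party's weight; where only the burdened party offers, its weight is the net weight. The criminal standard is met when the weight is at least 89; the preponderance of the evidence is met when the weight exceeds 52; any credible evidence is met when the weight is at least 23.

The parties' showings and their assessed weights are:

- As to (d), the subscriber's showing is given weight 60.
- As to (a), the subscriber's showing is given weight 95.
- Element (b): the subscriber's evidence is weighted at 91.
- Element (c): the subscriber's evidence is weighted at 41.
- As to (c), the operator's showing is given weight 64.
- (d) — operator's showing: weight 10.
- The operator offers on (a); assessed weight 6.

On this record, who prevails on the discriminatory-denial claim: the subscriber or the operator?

At Stage 1 the subscriber must meet the criminal standard (weight is at least 89): on (a) the weight is 95 less the opposing 6 gives net 89, ≥ 89, so (a) meets the standard; on (b) the weight is 91, ≥ 89, so (b) meets the standard.
  The subscriber carries Stage 1; the operator now bears the burden.
At Stage 2 the operator must meet any credible evidence (weight is at least 23): on (c) the weight is 64 less the opposing 41 gives net 23, ≥ 23, so (c) meets the standard.
  The operator carries Stage 2; the subscriber now bears the burden.
At Stage 3 the subscriber must meet the preponderance of the evidence (weight exceeds 52): on (d) the weight is 60 less the opposing 10 gives net 50, which does not exceed 52, so (d) does not meet the standard.
  Stage 3 not carried; the subscriber fails its burden.
The operator prevails.

operator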